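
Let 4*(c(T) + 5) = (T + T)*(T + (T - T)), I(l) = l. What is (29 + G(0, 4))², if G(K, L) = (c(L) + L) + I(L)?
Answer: 1600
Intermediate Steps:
c(T) = -5 + T²/2 (c(T) = -5 + ((T + T)*(T + (T - T)))/4 = -5 + ((2*T)*(T + 0))/4 = -5 + ((2*T)*T)/4 = -5 + (2*T²)/4 = -5 + T²/2)
G(K, L) = -5 + L²/2 + 2*L (G(K, L) = ((-5 + L²/2) + L) + L = (-5 + L + L²/2) + L = -5 + L²/2 + 2*L)
(29 + G(0, 4))² = (29 + (-5 + (½)*4² + 2*4))² = (29 + (-5 + (½)*16 + 8))² = (29 + (-5 + 8 + 8))² = (29 + 11)² = 40² = 1600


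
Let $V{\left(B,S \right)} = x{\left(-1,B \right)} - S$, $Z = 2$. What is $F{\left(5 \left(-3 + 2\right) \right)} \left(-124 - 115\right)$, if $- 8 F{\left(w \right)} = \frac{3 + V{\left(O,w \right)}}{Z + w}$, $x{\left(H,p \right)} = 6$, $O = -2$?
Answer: $- \frac{1673}{12} \approx -139.42$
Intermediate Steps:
$V{\left(B,S \right)} = 6 - S$
$F{\left(w \right)} = - \frac{9 - w}{8 \left(2 + w\right)}$ ($F{\left(w \right)} = - \frac{\left(3 - \left(-6 + w\right)\right) \frac{1}{2 + w}}{8} = - \frac{\left(9 - w\right) \frac{1}{2 + w}}{8} = - \frac{\frac{1}{2 + w} \left(9 - w\right)}{8} = - \frac{9 - w}{8 \left(2 + w\right)}$)
$F{\left(5 \left(-3 + 2\right) \right)} \left(-124 - 115\right) = \frac{-9 + 5 \left(-3 + 2\right)}{8 \left(2 + 5 \left(-3 + 2\right)\right)} \left(-124 - 115\right) = \frac{-9 + 5 \left(-1\right)}{8 \left(2 + 5 \left(-1\right)\right)} \left(-239\right) = \frac{-9 - 5}{8 \left(2 - 5\right)} \left(-239\right) = \frac{1}{8} \frac{1}{-3} \left(-14\right) \left(-239\right) = \frac{1}{8} \left(- \frac{1}{3}\right) \left(-14\right) \left(-239\right) = \frac{7}{12} \left(-239\right) = - \frac{1673}{12}$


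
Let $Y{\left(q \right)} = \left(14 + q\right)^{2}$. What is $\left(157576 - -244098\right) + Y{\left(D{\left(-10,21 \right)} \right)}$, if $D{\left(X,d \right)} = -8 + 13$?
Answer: $402035$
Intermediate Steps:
$D{\left(X,d \right)} = 5$
$\left(157576 - -244098\right) + Y{\left(D{\left(-10,21 \right)} \right)} = \left(157576 - -244098\right) + \left(14 + 5\right)^{2} = \left(157576 + 244098\right) + 19^{2} = 401674 + 361 = 402035$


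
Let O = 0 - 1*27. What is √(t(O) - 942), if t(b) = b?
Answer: I*√969 ≈ 31.129*I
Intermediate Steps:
O = -27 (O = 0 - 27 = -27)
√(t(O) - 942) = √(-27 - 942) = √(-969) = I*√969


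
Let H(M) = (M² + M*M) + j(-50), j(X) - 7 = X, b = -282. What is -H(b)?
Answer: -159005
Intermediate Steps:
j(X) = 7 + X
H(M) = -43 + 2*M² (H(M) = (M² + M*M) + (7 - 50) = (M² + M²) - 43 = 2*M² - 43 = -43 + 2*M²)
-H(b) = -(-43 + 2*(-282)²) = -(-43 + 2*79524) = -(-43 + 159048) = -1*159005 = -159005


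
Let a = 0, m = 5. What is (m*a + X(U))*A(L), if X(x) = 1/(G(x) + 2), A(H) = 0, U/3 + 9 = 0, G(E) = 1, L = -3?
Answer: 0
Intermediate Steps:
U = -27 (U = -27 + 3*0 = -27 + 0 = -27)
X(x) = 1/3 (X(x) = 1/(1 + 2) = 1/3)
(m*a + X(U))*A(L) = (5*0 + 1/3)*0 = (0 + 1/3)*0 = (1/3)*0 = 0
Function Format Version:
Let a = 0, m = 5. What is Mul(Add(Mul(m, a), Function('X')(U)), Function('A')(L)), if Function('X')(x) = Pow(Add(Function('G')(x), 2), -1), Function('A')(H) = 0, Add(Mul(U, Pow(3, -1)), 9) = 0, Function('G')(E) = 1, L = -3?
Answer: 0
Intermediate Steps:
U = -27 (U = Add(-27, Mul(3, 0)) = Add(-27, 0) = -27)
Function('X')(x) = Rational(1, 3) (Function('X')(x) = Pow(Add(1, 2), -1) = Pow(3, -1) = Rational(1, 3))
Mul(Add(Mul(m, a), Function('X')(U)), Function('A')(L)) = Mul(Add(Mul(5, 0), Rational(1, 3)), 0) = Mul(Add(0, Rational(1, 3)), 0) = Mul(Rational(1, 3), 0) = 0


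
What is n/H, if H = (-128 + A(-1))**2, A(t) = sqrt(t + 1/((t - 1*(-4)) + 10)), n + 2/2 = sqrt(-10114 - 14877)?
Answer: 169*(-1 + I*sqrt(24991))/(4*(832 - I*sqrt(39))**2) ≈ -0.00020586 + 0.0096462*I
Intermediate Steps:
n = -1 + I*sqrt(24991) (n = -1 + sqrt(-10114 - 14877) = -1 + sqrt(-24991) = -1 + I*sqrt(24991) ≈ -1.0 + 158.09*I)
A(t) = sqrt(t + 1/(14 + t)) (A(t) = sqrt(t + 1/((t + 4) + 10)) = sqrt(t + 1/((4 + t) + 10)) = sqrt(t + 1/(14 + t)))
H = (-128 + 2*I*sqrt(39)/13)**2 (H = (-128 + sqrt((1 - (14 - 1))/(14 - 1)))**2 = (-128 + sqrt((1 - 1*13)/13))**2 = (-128 + sqrt((1 - 13)/13))**2 = (-128 + sqrt((1/13)*(-12)))**2 = (-128 + sqrt(-12/13))**2 = (-128 + 2*I*sqrt(39)/13)**2 ≈ 16383.0 - 246.0*I)
n/H = (-1 + I*sqrt(24991))/(212980/13 - 512*I*sqrt(39)/13)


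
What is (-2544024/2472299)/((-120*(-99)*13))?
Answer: -5579/837328635 ≈ -6.6629e-6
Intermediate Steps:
(-2544024/2472299)/((-120*(-99)*13)) = (-2544024*1/2472299)/((11880*13)) = -133896/130121/154440 = -133896/130121*1/154440 = -5579/837328635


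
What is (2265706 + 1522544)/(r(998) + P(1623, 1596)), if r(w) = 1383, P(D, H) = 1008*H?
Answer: 1262750/536717 ≈ 2.3527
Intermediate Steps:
(2265706 + 1522544)/(r(998) + P(1623, 1596)) = (2265706 + 1522544)/(1383 + 1008*1596) = 3788250/(1383 + 1608768) = 3788250/1610151 = 3788250*(1/1610151) = 1262750/536717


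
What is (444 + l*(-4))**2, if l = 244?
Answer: 283024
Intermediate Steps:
(444 + l*(-4))**2 = (444 + 244*(-4))**2 = (444 - 976)**2 = (-532)**2 = 283024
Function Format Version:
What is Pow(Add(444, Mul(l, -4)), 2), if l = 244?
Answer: 283024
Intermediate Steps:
Pow(Add(444, Mul(l, -4)), 2) = Pow(Add(444, Mul(244, -4)), 2) = Pow(Add(444, -976), 2) = Pow(-532, 2) = 283024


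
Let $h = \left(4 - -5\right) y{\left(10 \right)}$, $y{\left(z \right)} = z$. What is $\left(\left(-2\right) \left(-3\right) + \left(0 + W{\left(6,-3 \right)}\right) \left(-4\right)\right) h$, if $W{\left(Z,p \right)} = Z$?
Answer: $-1620$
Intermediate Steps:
$h = 90$ ($h = \left(4 - -5\right) 10 = \left(4 + 5\right) 10 = 9 \cdot 10 = 90$)
$\left(\left(-2\right) \left(-3\right) + \left(0 + W{\left(6,-3 \right)}\right) \left(-4\right)\right) h = \left(\left(-2\right) \left(-3\right) + \left(0 + 6\right) \left(-4\right)\right) 90 = \left(6 + 6 \left(-4\right)\right) 90 = \left(6 - 24\right) 90 = \left(-18\right) 90 = -1620$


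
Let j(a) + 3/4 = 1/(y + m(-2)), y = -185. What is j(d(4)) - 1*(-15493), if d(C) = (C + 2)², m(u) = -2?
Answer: 11588199/748 ≈ 15492.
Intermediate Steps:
d(C) = (2 + C)²
j(a) = -565/748 (j(a) = -¾ + 1/(-185 - 2) = -¾ + 1/(-187) = -¾ - 1/187 = -565/748)
j(d(4)) - 1*(-15493) = -565/748 - 1*(-15493) = -565/748 + 15493 = 11588199/748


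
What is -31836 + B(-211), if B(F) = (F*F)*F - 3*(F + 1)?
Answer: -9425137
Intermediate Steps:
B(F) = -3 + F³ - 3*F (B(F) = F²*F - 3*(1 + F) = F³ + (-3 - 3*F) = -3 + F³ - 3*F)
-31836 + B(-211) = -31836 + (-3 + (-211)³ - 3*(-211)) = -31836 + (-3 - 9393931 + 633) = -31836 - 9393301 = -9425137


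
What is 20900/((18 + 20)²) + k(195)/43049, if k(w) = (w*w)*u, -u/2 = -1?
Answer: 13283425/817931 ≈ 16.240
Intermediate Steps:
u = 2 (u = -2*(-1) = 2)
k(w) = 2*w² (k(w) = (w*w)*2 = w²*2 = 2*w²)
20900/((18 + 20)²) + k(195)/43049 = 20900/((18 + 20)²) + (2*195²)/43049 = 20900/(38²) + (2*38025)*(1/43049) = 20900/1444 + 76050*(1/43049) = 20900*(1/1444) + 76050/43049 = 275/19 + 76050/43049 = 13283425/817931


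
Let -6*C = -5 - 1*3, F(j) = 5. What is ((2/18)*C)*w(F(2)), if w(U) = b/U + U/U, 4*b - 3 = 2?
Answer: 5/27 ≈ 0.18519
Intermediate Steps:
b = 5/4 (b = ¾ + (¼)*2 = ¾ + ½ = 5/4 ≈ 1.2500)
C = 4/3 (C = -(-5 - 1*3)/6 = -(-5 - 3)/6 = -⅙*(-8) = 4/3 ≈ 1.3333)
w(U) = 1 + 5/(4*U) (w(U) = 5/(4*U) + U/U = 5/(4*U) + 1 = 1 + 5/(4*U))
((2/18)*C)*w(F(2)) = ((2/18)*(4/3))*((5/4 + 5)/5) = ((2*(1/18))*(4/3))*((⅕)*(25/4)) = ((⅑)*(4/3))*(5/4) = (4/27)*(5/4) = 5/27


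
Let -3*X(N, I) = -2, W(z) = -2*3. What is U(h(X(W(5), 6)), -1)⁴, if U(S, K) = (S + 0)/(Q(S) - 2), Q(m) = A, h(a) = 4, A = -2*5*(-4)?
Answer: 16/130321 ≈ 0.00012277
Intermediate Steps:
W(z) = -6
X(N, I) = ⅔ (X(N, I) = -⅓*(-2) = ⅔)
A = 40 (A = -10*(-4) = 40)
Q(m) = 40
U(S, K) = S/38 (U(S, K) = (S + 0)/(40 - 2) = S/38)
U(h(X(W(5), 6)), -1)⁴ = ((1/38)*4)⁴ = (2/19)⁴ = 16/130321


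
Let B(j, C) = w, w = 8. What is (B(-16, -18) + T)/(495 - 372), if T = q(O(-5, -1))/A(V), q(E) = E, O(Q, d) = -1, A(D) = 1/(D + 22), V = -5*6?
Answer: 16/123 ≈ 0.13008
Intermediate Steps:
V = -30
B(j, C) = 8
A(D) = 1/(22 + D)
T = 8 (T = -1/(1/(22 - 30)) = -1/(1/(-8)) = -1/(-1/8) = -1*(-8) = 8)
(B(-16, -18) + T)/(495 - 372) = (8 + 8)/(495 - 372) = 16/123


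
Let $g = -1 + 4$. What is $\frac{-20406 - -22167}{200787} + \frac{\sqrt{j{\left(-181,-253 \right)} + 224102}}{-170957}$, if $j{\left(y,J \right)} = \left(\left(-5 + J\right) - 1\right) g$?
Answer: $\frac{587}{66929} - \frac{5 \sqrt{8933}}{170957} \approx 0.0060062$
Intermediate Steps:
$g = 3$
$j{\left(y,J \right)} = -18 + 3 J$ ($j{\left(y,J \right)} = \left(\left(-5 + J\right) - 1\right) 3 = \left(-6 + J\right) 3 = -18 + 3 J$)
$\frac{-20406 - -22167}{200787} + \frac{\sqrt{j{\left(-181,-253 \right)} + 224102}}{-170957} = \frac{-20406 - -22167}{200787} + \frac{\sqrt{\left(-18 + 3 \left(-253\right)\right) + 224102}}{-170957} = \left(-20406 + 22167\right) \frac{1}{200787} + \sqrt{\left(-18 - 759\right) + 224102} \left(- \frac{1}{170957}\right) = 1761 \cdot \frac{1}{200787} + \sqrt{-777 + 224102} \left(- \frac{1}{170957}\right) = \frac{587}{66929} + \sqrt{223325} \left(- \frac{1}{170957}\right) = \frac{587}{66929} + 5 \sqrt{8933} \left(- \frac{1}{170957}\right) = \frac{587}{66929} - \frac{5 \sqrt{8933}}{170957}$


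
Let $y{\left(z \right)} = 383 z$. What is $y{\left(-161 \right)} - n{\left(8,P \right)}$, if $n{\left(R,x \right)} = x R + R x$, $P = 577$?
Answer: $-70895$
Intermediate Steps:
$n{\left(R,x \right)} = 2 R x$ ($n{\left(R,x \right)} = R x + R x = 2 R x$)
$y{\left(-161 \right)} - n{\left(8,P \right)} = 383 \left(-161\right) - 2 \cdot 8 \cdot 577 = -61663 - 9232 = -70895$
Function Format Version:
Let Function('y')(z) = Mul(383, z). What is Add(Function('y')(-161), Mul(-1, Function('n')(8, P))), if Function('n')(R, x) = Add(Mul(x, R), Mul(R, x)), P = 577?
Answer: -70895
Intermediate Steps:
Function('n')(R, x) = Mul(2, R, x) (Function('n')(R, x) = Add(Mul(R, x), Mul(R, x)) = Mul(2, R, x))
Add(Function('y')(-161), Mul(-1, Function('n')(8, P))) = Add(Mul(383, -161), Mul(-1, Mul(2, 8, 577))) = Add(-61663, Mul(-1, 9232)) = Add(-61663, -9232) = -70895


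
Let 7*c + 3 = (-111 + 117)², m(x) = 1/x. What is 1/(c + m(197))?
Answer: 1379/6508 ≈ 0.21189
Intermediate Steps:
c = 33/7 (c = -3/7 + (-111 + 117)²/7 = -3/7 + (⅐)*6² = -3/7 + (⅐)*36 = -3/7 + 36/7 = 33/7 ≈ 4.7143)
1/(c + m(197)) = 1/(33/7 + 1/197) = 1/(6508/1379) = 1379/6508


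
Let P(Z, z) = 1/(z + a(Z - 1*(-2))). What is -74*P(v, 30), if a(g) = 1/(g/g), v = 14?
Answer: -74/31 ≈ -2.3871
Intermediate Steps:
a(g) = 1 (a(g) = 1/1 = 1)
P(Z, z) = 1/(1 + z) (P(Z, z) = 1/(z + 1) = 1/(1 + z))
-74*P(v, 30) = -74/(1 + 30) = -74/31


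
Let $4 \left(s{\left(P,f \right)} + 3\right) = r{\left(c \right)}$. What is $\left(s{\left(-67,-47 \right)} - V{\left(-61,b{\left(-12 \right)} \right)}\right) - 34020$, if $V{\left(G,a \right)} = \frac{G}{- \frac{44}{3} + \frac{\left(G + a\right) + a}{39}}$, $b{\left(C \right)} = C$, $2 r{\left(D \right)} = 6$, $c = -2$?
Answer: $- \frac{29806663}{876} \approx -34026.0$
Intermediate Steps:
$r{\left(D \right)} = 3$ ($r{\left(D \right)} = \frac{1}{2} \cdot 6 = 3$)
$s{\left(P,f \right)} = - \frac{9}{4}$ ($s{\left(P,f \right)} = -3 + \frac{1}{4} \cdot 3 = -3 + \frac{3}{4} = - \frac{9}{4}$)
$V{\left(G,a \right)} = \frac{G}{- \frac{44}{3} + \frac{G}{39} + \frac{2 a}{39}}$ ($V{\left(G,a \right)} = \frac{G}{\left(-44\right) \frac{1}{3} + \left(G + 2 a\right) \frac{1}{39}} = \frac{G}{- \frac{44}{3} + \left(\frac{G}{39} + \frac{2 a}{39}\right)} = \frac{G}{- \frac{44}{3} + \frac{G}{39} + \frac{2 a}{39}}$)
$\left(s{\left(-67,-47 \right)} - V{\left(-61,b{\left(-12 \right)} \right)}\right) - 34020 = \left(- \frac{9}{4} - 39 \left(-61\right) \frac{1}{-572 - 61 + 2 \left(-12\right)}\right) - 34020 = \left(- \frac{9}{4} - 39 \left(-61\right) \frac{1}{-572 - 61 - 24}\right) - 34020 = \left(- \frac{9}{4} - 39 \left(-61\right) \frac{1}{-657}\right) - 34020 = \left(- \frac{9}{4} - 39 \left(-61\right) \left(- \frac{1}{657}\right)\right) - 34020 = \left(- \frac{9}{4} - \frac{793}{219}\right) - 34020 = - \frac{5143}{876} - 34020 = - \frac{29806663}{876}$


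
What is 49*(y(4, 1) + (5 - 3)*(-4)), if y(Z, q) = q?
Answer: -343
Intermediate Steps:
49*(y(4, 1) + (5 - 3)*(-4)) = 49*(1 + (5 - 3)*(-4)) = 49*(1 + 2*(-4)) = 49*(1 - 8) = 49*(-7) = -343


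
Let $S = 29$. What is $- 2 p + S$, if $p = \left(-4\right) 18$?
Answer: $173$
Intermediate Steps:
$p = -72$
$- 2 p + S = \left(-2\right) \left(-72\right) + 29 = 144 + 29 = 173$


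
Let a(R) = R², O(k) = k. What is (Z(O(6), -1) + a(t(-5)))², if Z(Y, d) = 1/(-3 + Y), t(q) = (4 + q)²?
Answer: 16/9 ≈ 1.7778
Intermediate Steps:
(Z(O(6), -1) + a(t(-5)))² = (1/(-3 + 6) + ((4 - 5)²)²)² = (1/3 + ((-1)²)²)² = (⅓ + 1²)² = (⅓ + 1)² = (4/3)² = 16/9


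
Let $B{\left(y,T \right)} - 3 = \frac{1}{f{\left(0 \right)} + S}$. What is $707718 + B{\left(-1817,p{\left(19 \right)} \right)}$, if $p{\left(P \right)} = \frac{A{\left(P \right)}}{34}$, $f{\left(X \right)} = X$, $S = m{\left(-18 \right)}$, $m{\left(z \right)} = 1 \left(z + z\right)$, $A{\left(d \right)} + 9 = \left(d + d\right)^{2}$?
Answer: $\frac{25477955}{36} \approx 7.0772 \cdot 10^{5}$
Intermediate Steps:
$A{\left(d \right)} = -9 + 4 d^{2}$ ($A{\left(d \right)} = -9 + \left(d + d\right)^{2} = -9 + \left(2 d\right)^{2} = -9 + 4 d^{2}$)
$m{\left(z \right)} = 2 z$ ($m{\left(z \right)} = 1 \cdot 2 z = 2 z$)
$S = -36$ ($S = 2 \left(-18\right) = -36$)
$p{\left(P \right)} = - \frac{9}{34} + \frac{2 P^{2}}{17}$ ($p{\left(P \right)} = \frac{-9 + 4 P^{2}}{34} = \left(-9 + 4 P^{2}\right) \frac{1}{34} = - \frac{9}{34} + \frac{2 P^{2}}{17}$)
$B{\left(y,T \right)} = \frac{107}{36}$ ($B{\left(y,T \right)} = 3 + \frac{1}{0 - 36} = 3 + \frac{1}{-36} = 3 - \frac{1}{36} = \frac{107}{36}$)
$707718 + B{\left(-1817,p{\left(19 \right)} \right)} = 707718 + \frac{107}{36} = \frac{25477955}{36}$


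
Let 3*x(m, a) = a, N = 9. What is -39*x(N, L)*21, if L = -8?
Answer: 2184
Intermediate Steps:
x(m, a) = a/3
-39*x(N, L)*21 = -13*(-8)*21 = -39*(-8/3)*21 = 104*21 = 2184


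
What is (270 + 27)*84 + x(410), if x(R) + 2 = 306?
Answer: 25252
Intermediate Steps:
x(R) = 304 (x(R) = -2 + 306 = 304)
(270 + 27)*84 + x(410) = (270 + 27)*84 + 304 = 297*84 + 304 = 24948 + 304 = 25252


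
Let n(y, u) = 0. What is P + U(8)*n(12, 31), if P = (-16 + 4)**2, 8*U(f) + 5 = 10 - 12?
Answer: 144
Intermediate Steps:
U(f) = -7/8 (U(f) = -5/8 + (10 - 12)/8 = -5/8 + (1/8)*(-2) = -5/8 - 1/4 = -7/8)
P = 144 (P = (-12)**2 = 144)
P + U(8)*n(12, 31) = 144 - 7/8*0 = 144 + 0 = 144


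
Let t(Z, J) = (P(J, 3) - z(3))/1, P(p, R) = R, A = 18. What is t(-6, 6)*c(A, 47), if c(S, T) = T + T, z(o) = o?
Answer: 0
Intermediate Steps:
t(Z, J) = 0 (t(Z, J) = (3 - 1*3)/1 = (3 - 3)*1 = 0*1 = 0)
c(S, T) = 2*T
t(-6, 6)*c(A, 47) = 0*(2*47) = 0*94 = 0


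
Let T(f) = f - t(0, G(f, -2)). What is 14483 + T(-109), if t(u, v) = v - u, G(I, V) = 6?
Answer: 14368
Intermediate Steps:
T(f) = -6 + f (T(f) = f - (6 - 1*0) = f - (6 + 0) = f - 1*6 = f - 6 = -6 + f)
14483 + T(-109) = 14483 + (-6 - 109) = 14483 - 115 = 14368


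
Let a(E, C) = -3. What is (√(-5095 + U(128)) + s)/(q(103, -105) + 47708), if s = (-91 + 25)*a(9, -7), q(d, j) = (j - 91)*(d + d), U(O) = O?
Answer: 33/1222 + I*√4967/7332 ≈ 0.027005 + 0.0096122*I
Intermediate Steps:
q(d, j) = 2*d*(-91 + j) (q(d, j) = (-91 + j)*(2*d) = 2*d*(-91 + j))
s = 198 (s = (-91 + 25)*(-3) = -66*(-3) = 198)
(√(-5095 + U(128)) + s)/(q(103, -105) + 47708) = (√(-5095 + 128) + 198)/(2*103*(-91 - 105) + 47708) = (√(-4967) + 198)/(2*103*(-196) + 47708) = (I*√4967 + 198)/(-40376 + 47708) = (198 + I*√4967)/7332 = (198 + I*√4967)*(1/7332) = 33/1222 + I*√4967/7332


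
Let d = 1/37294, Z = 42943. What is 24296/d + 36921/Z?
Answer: 38910438652553/42943 ≈ 9.0609e+8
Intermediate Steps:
d = 1/37294 ≈ 2.6814e-5
24296/d + 36921/Z = 24296/(1/37294) + 36921/42943 = 24296*37294 + 36921*(1/42943) = 906095024 + 36921/42943 = 38910438652553/42943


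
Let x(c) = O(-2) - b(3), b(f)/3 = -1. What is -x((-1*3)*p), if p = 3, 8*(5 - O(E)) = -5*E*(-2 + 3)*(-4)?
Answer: -13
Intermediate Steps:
b(f) = -3 (b(f) = 3*(-1) = -3)
O(E) = 5 - 5*E/2 (O(E) = 5 - (-5*E*(-2 + 3))*(-4)/8 = 5 - (-5*E)*(-4)/8 = 5 - 5*E/2)
x(c) = 13 (x(c) = (5 - 5/2*(-2)) - 1*(-3) = (5 + 5) + 3 = 10 + 3 = 13)
-x((-1*3)*p) = -1*13 = -13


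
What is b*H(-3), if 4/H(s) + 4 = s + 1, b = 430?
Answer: -860/3 ≈ -286.67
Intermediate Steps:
H(s) = 4/(-3 + s) (H(s) = 4/(-4 + (s + 1)) = 4/(-4 + (1 + s)) = 4/(-3 + s))
b*H(-3) = 430*(4/(-3 - 3)) = 430*(4/(-6)) = 430*(4*(-1/6)) = 430*(-2/3) = -860/3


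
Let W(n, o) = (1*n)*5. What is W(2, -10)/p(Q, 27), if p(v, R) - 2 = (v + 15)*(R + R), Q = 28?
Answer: 5/1162 ≈ 0.0043029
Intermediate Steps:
p(v, R) = 2 + 2*R*(15 + v) (p(v, R) = 2 + (v + 15)*(R + R) = 2 + (15 + v)*(2*R) = 2 + 2*R*(15 + v))
W(n, o) = 5*n (W(n, o) = n*5 = 5*n)
W(2, -10)/p(Q, 27) = (5*2)/(2 + 30*27 + 2*27*28) = 10/(2 + 810 + 1512) = 10/2324 = 10*(1/2324) = 5/1162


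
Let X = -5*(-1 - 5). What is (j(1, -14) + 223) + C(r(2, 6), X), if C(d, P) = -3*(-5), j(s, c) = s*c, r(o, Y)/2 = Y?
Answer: 224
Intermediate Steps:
r(o, Y) = 2*Y
j(s, c) = c*s
X = 30 (X = -5*(-6) = 30)
C(d, P) = 15
(j(1, -14) + 223) + C(r(2, 6), X) = (-14*1 + 223) + 15 = (-14 + 223) + 15 = 209 + 15 = 224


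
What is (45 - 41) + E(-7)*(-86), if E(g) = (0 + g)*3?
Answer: 1810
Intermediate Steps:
E(g) = 3*g (E(g) = g*3 = 3*g)
(45 - 41) + E(-7)*(-86) = (45 - 41) + (3*(-7))*(-86) = 4 - 21*(-86) = 4 + 1806 = 1810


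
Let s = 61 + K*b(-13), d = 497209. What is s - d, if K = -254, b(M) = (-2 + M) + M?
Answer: -490036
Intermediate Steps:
b(M) = -2 + 2*M
s = 7173 (s = 61 - 254*(-2 + 2*(-13)) = 61 - 254*(-2 - 26) = 61 - 254*(-28) = 61 + 7112 = 7173)
s - d = 7173 - 1*497209 = 7173 - 497209 = -490036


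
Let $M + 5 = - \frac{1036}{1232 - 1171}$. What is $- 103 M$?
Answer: $\frac{138123}{61} \approx 2264.3$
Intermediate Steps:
$M = - \frac{1341}{61}$ ($M = -5 - \frac{1036}{1232 - 1171} = -5 - \frac{1036}{61} = - \frac{1341}{61} \approx -21.984$)
$- 103 M = \left(-103\right) \left(- \frac{1341}{61}\right) = \frac{138123}{61}$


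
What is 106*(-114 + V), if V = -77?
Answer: -20246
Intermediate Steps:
106*(-114 + V) = 106*(-114 - 77) = 106*(-191) = -20246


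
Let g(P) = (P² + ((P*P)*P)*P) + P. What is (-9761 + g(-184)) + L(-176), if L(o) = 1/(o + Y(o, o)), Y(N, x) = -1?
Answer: 202886718518/177 ≈ 1.1463e+9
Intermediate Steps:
g(P) = P + P² + P⁴ (g(P) = (P² + (P²*P)*P) + P = (P² + P³*P) + P = (P² + P⁴) + P = P + P² + P⁴)
L(o) = 1/(-1 + o) (L(o) = 1/(o - 1) = 1/(-1 + o))
(-9761 + g(-184)) + L(-176) = (-9761 - 184*(1 - 184 + (-184)³)) + 1/(-1 - 176) = (-9761 - 184*(1 - 184 - 6229504)) + 1/(-177) = (-9761 - 184*(-6229687)) - 1/177 = (-9761 + 1146262408) - 1/177 = 1146252647 - 1/177 = 202886718518/177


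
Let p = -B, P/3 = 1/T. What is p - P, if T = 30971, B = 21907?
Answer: -678481700/30971 ≈ -21907.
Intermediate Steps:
P = 3/30971 ≈ 9.6865e-5
p = -21907 (p = -1*21907 = -21907)
p - P = -21907 - 1*3/30971 = -21907 - 3/30971 = -678481700/30971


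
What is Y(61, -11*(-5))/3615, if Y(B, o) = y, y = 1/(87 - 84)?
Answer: 1/10845 ≈ 9.2208e-5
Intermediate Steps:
y = ⅓ (y = 1/3 = ⅓ ≈ 0.33333)
Y(B, o) = ⅓
Y(61, -11*(-5))/3615 = (⅓)/3615 = (⅓)*(1/3615) = 1/10845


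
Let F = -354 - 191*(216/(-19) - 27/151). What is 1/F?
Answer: 2869/5312013 ≈ 0.00054010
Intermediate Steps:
F = 5312013/2869 (F = -354 - 191*(216*(-1/19) - 27*1/151) = -354 - 191*(-216/19 - 27/151) = -354 - 191*(-33129/2869) = -354 + 6327639/2869 = 5312013/2869 ≈ 1851.5)
1/F = 1/(5312013/2869) = 2869/5312013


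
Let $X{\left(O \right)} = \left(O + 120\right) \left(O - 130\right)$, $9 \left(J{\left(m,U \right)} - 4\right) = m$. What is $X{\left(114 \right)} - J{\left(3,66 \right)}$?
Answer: $- \frac{11245}{3} \approx -3748.3$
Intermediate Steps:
$J{\left(m,U \right)} = 4 + \frac{m}{9}$
$X{\left(O \right)} = \left(-130 + O\right) \left(120 + O\right)$ ($X{\left(O \right)} = \left(120 + O\right) \left(-130 + O\right) = \left(-130 + O\right) \left(120 + O\right)$)
$X{\left(114 \right)} - J{\left(3,66 \right)} = \left(-15600 + 114^{2} - 1140\right) - \left(4 + \frac{1}{9} \cdot 3\right) = \left(-15600 + 12996 - 1140\right) - \left(4 + \frac{1}{3}\right) = -3744 - \frac{13}{3} = - \frac{11245}{3}$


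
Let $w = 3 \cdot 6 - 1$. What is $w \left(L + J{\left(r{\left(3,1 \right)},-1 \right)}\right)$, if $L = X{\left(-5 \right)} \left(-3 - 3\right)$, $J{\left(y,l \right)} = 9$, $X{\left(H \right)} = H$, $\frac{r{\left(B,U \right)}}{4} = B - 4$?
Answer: $663$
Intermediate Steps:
$r{\left(B,U \right)} = -16 + 4 B$ ($r{\left(B,U \right)} = 4 \left(B - 4\right) = 4 \left(-4 + B\right) = -16 + 4 B$)
$w = 17$ ($w = 18 - 1 = 17$)
$L = 30$ ($L = - 5 \left(-3 - 3\right) = \left(-5\right) \left(-6\right) = 30$)
$w \left(L + J{\left(r{\left(3,1 \right)},-1 \right)}\right) = 17 \left(30 + 9\right) = 17 \cdot 39 = 663$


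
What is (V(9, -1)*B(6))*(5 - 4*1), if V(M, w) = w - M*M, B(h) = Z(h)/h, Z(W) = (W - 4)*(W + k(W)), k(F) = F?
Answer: -328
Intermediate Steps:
Z(W) = 2*W*(-4 + W) (Z(W) = (W - 4)*(W + W) = (-4 + W)*(2*W) = 2*W*(-4 + W))
B(h) = -8 + 2*h (B(h) = (2*h*(-4 + h))/h = -8 + 2*h)
V(M, w) = w - M²
(V(9, -1)*B(6))*(5 - 4*1) = ((-1 - 1*9²)*(-8 + 2*6))*(5 - 4*1) = ((-1 - 1*81)*(-8 + 12))*(5 - 4) = ((-1 - 81)*4)*1 = -82*4*1 = -328*1 = -328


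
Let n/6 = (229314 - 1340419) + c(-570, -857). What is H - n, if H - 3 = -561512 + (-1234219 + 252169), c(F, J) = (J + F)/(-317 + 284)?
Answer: 56350927/11 ≈ 5.1228e+6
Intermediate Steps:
c(F, J) = -F/33 - J/33 (c(F, J) = (F + J)/(-33) = (F + J)*(-1/33) = -F/33 - J/33)
n = -73330076/11 (n = 6*((229314 - 1340419) + (-1/33*(-570) - 1/33*(-857))) = 6*(-1111105 + (190/11 + 857/33)) = 6*(-1111105 + 1427/33) = 6*(-36665038/33) = -73330076/11 ≈ -6.6664e+6)
H = -1543559 (H = 3 + (-561512 + (-1234219 + 252169)) = 3 + (-561512 - 982050) = 3 - 1543562 = -1543559)
H - n = -1543559 - 1*(-73330076/11) = -1543559 + 73330076/11 = 56350927/11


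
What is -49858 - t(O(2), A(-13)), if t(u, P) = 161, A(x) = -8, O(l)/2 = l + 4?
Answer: -50019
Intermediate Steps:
O(l) = 8 + 2*l (O(l) = 2*(l + 4) = 2*(4 + l) = 8 + 2*l)
-49858 - t(O(2), A(-13)) = -49858 - 1*161 = -49858 - 161 = -50019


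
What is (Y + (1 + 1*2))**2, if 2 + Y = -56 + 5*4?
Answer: 1225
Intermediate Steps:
Y = -38 (Y = -2 + (-56 + 5*4) = -2 + (-56 + 20) = -2 - 36 = -38)
(Y + (1 + 1*2))**2 = (-38 + (1 + 1*2))**2 = (-38 + (1 + 2))**2 = (-38 + 3)**2 = (-35)**2 = 1225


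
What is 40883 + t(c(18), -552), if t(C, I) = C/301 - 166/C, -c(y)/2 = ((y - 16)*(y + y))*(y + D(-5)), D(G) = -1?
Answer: 15059307023/368424 ≈ 40875.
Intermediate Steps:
c(y) = -4*y*(-1 + y)*(-16 + y) (c(y) = -2*(y - 16)*(y + y)*(y - 1) = -2*(-16 + y)*(2*y)*(-1 + y) = -2*2*y*(-16 + y)*(-1 + y) = -4*y*(-1 + y)*(-16 + y))
t(C, I) = -166/C + C/301 (t(C, I) = C*(1/301) - 166/C = C/301 - 166/C = -166/C + C/301)
40883 + t(c(18), -552) = 40883 + (-166*1/(72*(-16 - 1*18² + 17*18)) + (4*18*(-16 - 1*18² + 17*18))/301) = 40883 + (-166*1/(72*(-16 - 1*324 + 306)) + (4*18*(-16 - 1*324 + 306))/301) = 40883 + (-166*1/(72*(-16 - 324 + 306)) + (4*18*(-16 - 324 + 306))/301) = 40883 + (-166/(4*18*(-34)) + (4*18*(-34))/301) = 40883 + (-166/(-2448) + (1/301)*(-2448)) = 40883 + (-166*(-1/2448) - 2448/301) = 40883 + (83/1224 - 2448/301) = 40883 - 2971369/368424 = 15059307023/368424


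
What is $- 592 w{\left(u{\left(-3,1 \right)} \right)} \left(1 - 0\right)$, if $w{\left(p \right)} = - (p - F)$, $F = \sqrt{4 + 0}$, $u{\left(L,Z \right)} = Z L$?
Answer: $-2960$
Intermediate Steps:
$u{\left(L,Z \right)} = L Z$
$F = 2$ ($F = \sqrt{4} = 2$)
$w{\left(p \right)} = 2 - p$ ($w{\left(p \right)} = - (p - 2) = - (-2 + p) = 2 - p$)
$- 592 w{\left(u{\left(-3,1 \right)} \right)} \left(1 - 0\right) = - 592 \left(2 - \left(-3\right) 1\right) \left(1 - 0\right) = - 592 \left(2 - -3\right) \left(1 + 0\right) = - 592 \left(2 + 3\right) 1 = - 592 \cdot 5 \cdot 1 = \left(-592\right) 5 = -2960$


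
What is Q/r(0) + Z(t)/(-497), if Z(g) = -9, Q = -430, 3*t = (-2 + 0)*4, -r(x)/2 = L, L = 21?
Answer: 15292/1491 ≈ 10.256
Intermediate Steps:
r(x) = -42 (r(x) = -2*21 = -42)
t = -8/3 (t = ((-2 + 0)*4)/3 = (-2*4)/3 = (1/3)*(-8) = -8/3 ≈ -2.6667)
Q/r(0) + Z(t)/(-497) = -430/(-42) - 9/(-497) = -430*(-1/42) - 9*(-1/497) = 215/21 + 9/497 = 15292/1491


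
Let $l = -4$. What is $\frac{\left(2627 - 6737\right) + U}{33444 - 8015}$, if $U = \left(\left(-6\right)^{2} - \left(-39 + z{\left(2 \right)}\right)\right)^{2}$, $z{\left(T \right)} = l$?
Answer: $\frac{2131}{25429} \approx 0.083802$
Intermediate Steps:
$z{\left(T \right)} = -4$
$U = 6241$ ($U = \left(\left(-6\right)^{2} + \left(39 - -4\right)\right)^{2} = \left(36 + \left(39 + 4\right)\right)^{2} = \left(36 + 43\right)^{2} = 79^{2} = 6241$)
$\frac{\left(2627 - 6737\right) + U}{33444 - 8015} = \frac{\left(2627 - 6737\right) + 6241}{33444 - 8015} = \frac{-4110 + 6241}{25429} = 2131 \cdot \frac{1}{25429} = \frac{2131}{25429}$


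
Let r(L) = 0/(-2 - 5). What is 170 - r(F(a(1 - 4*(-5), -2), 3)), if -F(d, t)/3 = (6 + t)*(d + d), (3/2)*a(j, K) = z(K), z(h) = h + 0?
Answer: 170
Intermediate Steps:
z(h) = h
a(j, K) = 2*K/3
F(d, t) = -6*d*(6 + t) (F(d, t) = -3*(6 + t)*(d + d) = -3*(6 + t)*2*d = -6*d*(6 + t))
r(L) = 0 (r(L) = 0/(-7) = 0*(-1/7) = 0)
170 - r(F(a(1 - 4*(-5), -2), 3)) = 170 - 1*0 = 170 + 0 = 170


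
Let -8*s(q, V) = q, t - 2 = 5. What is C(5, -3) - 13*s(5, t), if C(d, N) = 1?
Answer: 73/8 ≈ 9.1250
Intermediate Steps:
t = 7 (t = 2 + 5 = 7)
s(q, V) = -q/8
C(5, -3) - 13*s(5, t) = 1 - (-13)*5/8 = 1 - 13*(-5/8) = 1 + 65/8 = 73/8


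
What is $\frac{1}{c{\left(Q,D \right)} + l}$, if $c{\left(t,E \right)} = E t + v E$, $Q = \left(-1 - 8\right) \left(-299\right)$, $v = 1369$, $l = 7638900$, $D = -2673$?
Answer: $- \frac{1}{3213480} \approx -3.1119 \cdot 10^{-7}$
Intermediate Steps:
$Q = 2691$ ($Q = \left(-1 - 8\right) \left(-299\right) = \left(-9\right) \left(-299\right) = 2691$)
$c{\left(t,E \right)} = 1369 E + E t$ ($c{\left(t,E \right)} = E t + 1369 E = 1369 E + E t$)
$\frac{1}{c{\left(Q,D \right)} + l} = \frac{1}{- 2673 \left(1369 + 2691\right) + 7638900} = \frac{1}{\left(-2673\right) 4060 + 7638900} = \frac{1}{-10852380 + 7638900} = \frac{1}{-3213480} = - \frac{1}{3213480}$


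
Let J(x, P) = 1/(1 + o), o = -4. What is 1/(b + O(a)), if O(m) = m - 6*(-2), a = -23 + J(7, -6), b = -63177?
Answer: -3/189565 ≈ -1.5826e-5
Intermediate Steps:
J(x, P) = -⅓ (J(x, P) = 1/(1 - 4) = 1/(-3) = -⅓)
a = -70/3 (a = -23 - ⅓ = -70/3 ≈ -23.333)
O(m) = 12 + m (O(m) = m + 12 = 12 + m)
1/(b + O(a)) = 1/(-63177 + (12 - 70/3)) = 1/(-63177 - 34/3) = 1/(-189565/3) = -3/189565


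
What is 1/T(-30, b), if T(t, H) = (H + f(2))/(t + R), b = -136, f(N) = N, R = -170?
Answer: 100/67 ≈ 1.4925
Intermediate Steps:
T(t, H) = (2 + H)/(-170 + t) (T(t, H) = (H + 2)/(t - 170) = (2 + H)/(-170 + t))
1/T(-30, b) = 1/((2 - 136)/(-170 - 30)) = 1/(-134/(-200)) = 1/(-1/200*(-134)) = 1/(67/100) = 100/67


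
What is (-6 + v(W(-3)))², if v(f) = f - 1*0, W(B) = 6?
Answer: 0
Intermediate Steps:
v(f) = f (v(f) = f + 0 = f)
(-6 + v(W(-3)))² = (-6 + 6)² = 0² = 0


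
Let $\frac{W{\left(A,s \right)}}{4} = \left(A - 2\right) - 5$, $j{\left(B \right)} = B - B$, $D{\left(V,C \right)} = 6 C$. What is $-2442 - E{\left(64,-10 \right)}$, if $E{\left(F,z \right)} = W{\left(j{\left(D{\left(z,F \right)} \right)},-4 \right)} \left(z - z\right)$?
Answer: $-2442$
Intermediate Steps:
$j{\left(B \right)} = 0$
$W{\left(A,s \right)} = -28 + 4 A$ ($W{\left(A,s \right)} = 4 \left(\left(A - 2\right) - 5\right) = 4 \left(\left(-2 + A\right) - 5\right) = 4 \left(-7 + A\right) = -28 + 4 A$)
$E{\left(F,z \right)} = 0$ ($E{\left(F,z \right)} = \left(-28 + 4 \cdot 0\right) \left(z - z\right) = \left(-28 + 0\right) 0 = \left(-28\right) 0 = 0$)
$-2442 - E{\left(64,-10 \right)} = -2442 - 0 = -2442 + 0 = -2442$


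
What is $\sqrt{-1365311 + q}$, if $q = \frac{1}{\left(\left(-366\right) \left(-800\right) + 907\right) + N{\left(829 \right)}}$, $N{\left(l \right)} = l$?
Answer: $\frac{19 i \sqrt{82024041676830}}{147268} \approx 1168.5 i$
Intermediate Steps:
$q = \frac{1}{294536}$ ($q = \frac{1}{\left(\left(-366\right) \left(-800\right) + 907\right) + 829} = \frac{1}{\left(292800 + 907\right) + 829} = \frac{1}{293707 + 829} = \frac{1}{294536} \approx 3.3952 \cdot 10^{-6}$)
$\sqrt{-1365311 + q} = \sqrt{-1365311 + \frac{1}{294536}} = \sqrt{- \frac{402133240695}{294536}} = \frac{19 i \sqrt{82024041676830}}{147268}$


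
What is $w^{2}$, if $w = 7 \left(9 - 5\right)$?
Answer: $784$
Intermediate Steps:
$w = 28$ ($w = 7 \cdot 4 = 28$)
$w^{2} = 28^{2} = 784$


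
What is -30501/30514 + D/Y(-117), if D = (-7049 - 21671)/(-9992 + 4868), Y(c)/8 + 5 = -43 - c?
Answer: -1334283287/1348550973 ≈ -0.98942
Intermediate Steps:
Y(c) = -384 - 8*c (Y(c) = -40 + 8*(-43 - c) = -40 + (-344 - 8*c) = -384 - 8*c)
D = 7180/1281 (D = -28720/(-5124) = -28720*(-1/5124) = 7180/1281 ≈ 5.6050)
-30501/30514 + D/Y(-117) = -30501/30514 + 7180/(1281*(-384 - 8*(-117))) = -30501*1/30514 + 7180/(1281*(-384 + 936)) = -30501/30514 + (7180/1281)/552 = -30501/30514 + (7180/1281)*(1/552) = -30501/30514 + 1795/176778 = -1334283287/1348550973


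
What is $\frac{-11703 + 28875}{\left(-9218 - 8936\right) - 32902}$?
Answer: $- \frac{4293}{12764} \approx -0.33634$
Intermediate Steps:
$\frac{-11703 + 28875}{\left(-9218 - 8936\right) - 32902} = \frac{17172}{\left(-9218 - 8936\right) - 32902} = \frac{17172}{-18154 - 32902} = \frac{17172}{-51056} = 17172 \left(- \frac{1}{51056}\right) = - \frac{4293}{12764}$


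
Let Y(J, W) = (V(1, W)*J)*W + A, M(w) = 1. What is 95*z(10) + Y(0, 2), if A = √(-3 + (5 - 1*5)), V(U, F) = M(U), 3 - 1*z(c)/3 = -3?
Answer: 1710 + I*√3 ≈ 1710.0 + 1.732*I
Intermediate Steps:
z(c) = 18 (z(c) = 9 - 3*(-3) = 9 + 9 = 18)
V(U, F) = 1
A = I*√3 (A = √(-3 + (5 - 5)) = √(-3 + 0) = √(-3) = I*√3 ≈ 1.732*I)
Y(J, W) = I*√3 + J*W (Y(J, W) = (1*J)*W + I*√3 = J*W + I*√3 = I*√3 + J*W)
95*z(10) + Y(0, 2) = 95*18 + (I*√3 + 0*2) = 1710 + (I*√3 + 0) = 1710 + I*√3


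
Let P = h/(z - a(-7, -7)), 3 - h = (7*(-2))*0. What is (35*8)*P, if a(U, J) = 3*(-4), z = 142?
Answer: 60/11 ≈ 5.4545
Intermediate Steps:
a(U, J) = -12
h = 3 (h = 3 - 7*(-2)*0 = 3 - (-14)*0 = 3 - 1*0 = 3 + 0 = 3)
P = 3/154 (P = 3/(142 - 1*(-12)) = 3/(142 + 12) = 3/154 ≈ 0.019481)
(35*8)*P = (35*8)*(3/154) = 280*(3/154) = 60/11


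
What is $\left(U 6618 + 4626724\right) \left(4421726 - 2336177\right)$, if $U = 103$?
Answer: $11070882429522$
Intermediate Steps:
$\left(U 6618 + 4626724\right) \left(4421726 - 2336177\right) = \left(103 \cdot 6618 + 4626724\right) \left(4421726 - 2336177\right) = \left(681654 + 4626724\right) 2085549 = 5308378 \cdot 2085549 = 11070882429522$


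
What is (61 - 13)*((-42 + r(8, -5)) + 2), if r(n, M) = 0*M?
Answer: -1920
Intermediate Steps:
r(n, M) = 0
(61 - 13)*((-42 + r(8, -5)) + 2) = (61 - 13)*((-42 + 0) + 2) = 48*(-42 + 2) = 48*(-40) = -1920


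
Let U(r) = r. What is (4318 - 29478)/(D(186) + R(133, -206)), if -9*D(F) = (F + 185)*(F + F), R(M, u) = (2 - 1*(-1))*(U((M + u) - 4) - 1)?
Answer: 37740/23353 ≈ 1.6161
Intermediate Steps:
R(M, u) = -15 + 3*M + 3*u (R(M, u) = (2 - 1*(-1))*(((M + u) - 4) - 1) = (2 + 1)*((-4 + M + u) - 1) = 3*(-5 + M + u) = -15 + 3*M + 3*u)
D(F) = -2*F*(185 + F)/9 (D(F) = -(F + 185)*(F + F)/9 = -(185 + F)*2*F/9 = -2*F*(185 + F)/9)
(4318 - 29478)/(D(186) + R(133, -206)) = (4318 - 29478)/(-2/9*186*(185 + 186) + (-15 + 3*133 + 3*(-206))) = -25160/(-2/9*186*371 + (-15 + 399 - 618)) = -25160/(-46004/3 - 234) = -25160/(-46706/3) = -25160*(-3/46706) = 37740/23353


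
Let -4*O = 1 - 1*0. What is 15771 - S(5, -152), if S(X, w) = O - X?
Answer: 63105/4 ≈ 15776.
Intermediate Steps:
O = -1/4 (O = -(1 - 1*0)/4 = -(1 + 0)/4 = -1/4*1 = -1/4 ≈ -0.25000)
S(X, w) = -1/4 - X
15771 - S(5, -152) = 15771 - (-1/4 - 1*5) = 15771 - (-1/4 - 5) = 15771 - 1*(-21/4) = 15771 + 21/4 = 63105/4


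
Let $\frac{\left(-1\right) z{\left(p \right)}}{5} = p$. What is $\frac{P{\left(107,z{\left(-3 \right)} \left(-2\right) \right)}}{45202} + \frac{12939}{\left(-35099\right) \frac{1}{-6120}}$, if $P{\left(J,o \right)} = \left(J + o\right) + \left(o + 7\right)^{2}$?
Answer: $\frac{1789708789677}{793272499} \approx 2256.1$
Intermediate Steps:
$z{\left(p \right)} = - 5 p$
$P{\left(J,o \right)} = J + o + \left(7 + o\right)^{2}$ ($P{\left(J,o \right)} = \left(J + o\right) + \left(7 + o\right)^{2} = J + o + \left(7 + o\right)^{2}$)
$\frac{P{\left(107,z{\left(-3 \right)} \left(-2\right) \right)}}{45202} + \frac{12939}{\left(-35099\right) \frac{1}{-6120}} = \frac{107 + \left(-5\right) \left(-3\right) \left(-2\right) + \left(7 + \left(-5\right) \left(-3\right) \left(-2\right)\right)^{2}}{45202} + \frac{12939}{\left(-35099\right) \frac{1}{-6120}} = \left(107 + 15 \left(-2\right) + \left(7 + 15 \left(-2\right)\right)^{2}\right) \frac{1}{45202} + \frac{12939}{\left(-35099\right) \left(- \frac{1}{6120}\right)} = \left(107 - 30 + \left(7 - 30\right)^{2}\right) \frac{1}{45202} + \frac{12939}{\frac{35099}{6120}} = \left(107 - 30 + \left(-23\right)^{2}\right) \frac{1}{45202} + 12939 \cdot \frac{6120}{35099} = \left(107 - 30 + 529\right) \frac{1}{45202} + \frac{79186680}{35099} = 606 \cdot \frac{1}{45202} + \frac{79186680}{35099} = \frac{303}{22601} + \frac{79186680}{35099} = \frac{1789708789677}{793272499}$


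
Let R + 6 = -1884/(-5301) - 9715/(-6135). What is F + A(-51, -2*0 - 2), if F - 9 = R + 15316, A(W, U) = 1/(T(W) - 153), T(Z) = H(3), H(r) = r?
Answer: 553624185899/36135150 ≈ 15321.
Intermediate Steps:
R = -978313/240901 (R = -6 + (-1884/(-5301) - 9715/(-6135)) = -6 + (-1884*(-1/5301) - 9715*(-1/6135)) = -6 + (628/1767 + 1943/1227) = -6 + 467093/240901 = -978313/240901 ≈ -4.0611)
T(Z) = 3
A(W, U) = -1/150 (A(W, U) = 1/(3 - 153) = 1/(-150) = -1/150)
F = 3690829512/240901 (F = 9 + (-978313/240901 + 15316) = 9 + 3688661403/240901 = 3690829512/240901 ≈ 15321.)
F + A(-51, -2*0 - 2) = 3690829512/240901 - 1/150 = 553624185899/36135150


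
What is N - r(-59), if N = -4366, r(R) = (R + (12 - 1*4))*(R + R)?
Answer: -10384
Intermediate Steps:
r(R) = 2*R*(8 + R) (r(R) = (R + (12 - 4))*(2*R) = (R + 8)*(2*R) = (8 + R)*(2*R) = 2*R*(8 + R))
N - r(-59) = -4366 - 2*(-59)*(8 - 59) = -4366 - 2*(-59)*(-51) = -4366 - 1*6018 = -4366 - 6018 = -10384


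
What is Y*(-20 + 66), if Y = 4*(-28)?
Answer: -5152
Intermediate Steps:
Y = -112
Y*(-20 + 66) = -112*(-20 + 66) = -112*46 = -5152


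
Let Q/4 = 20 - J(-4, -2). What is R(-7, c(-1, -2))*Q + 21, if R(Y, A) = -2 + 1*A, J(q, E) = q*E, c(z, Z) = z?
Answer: -123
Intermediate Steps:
J(q, E) = E*q
R(Y, A) = -2 + A
Q = 48 (Q = 4*(20 - (-2)*(-4)) = 4*(20 - 1*8) = 4*(20 - 8) = 4*12 = 48)
R(-7, c(-1, -2))*Q + 21 = (-2 - 1)*48 + 21 = -3*48 + 21 = -144 + 21 = -123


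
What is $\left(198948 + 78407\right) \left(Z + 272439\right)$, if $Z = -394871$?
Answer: $-33957127360$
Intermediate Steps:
$\left(198948 + 78407\right) \left(Z + 272439\right) = \left(198948 + 78407\right) \left(-394871 + 272439\right) = 277355 \left(-122432\right) = -33957127360$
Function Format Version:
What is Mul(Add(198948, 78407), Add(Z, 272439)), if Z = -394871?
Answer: -33957127360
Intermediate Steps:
Mul(Add(198948, 78407), Add(Z, 272439)) = Mul(Add(198948, 78407), Add(-394871, 272439)) = Mul(277355, -122432) = -33957127360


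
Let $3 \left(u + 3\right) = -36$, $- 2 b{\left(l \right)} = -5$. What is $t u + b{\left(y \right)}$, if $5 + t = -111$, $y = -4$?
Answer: $\frac{3485}{2} \approx 1742.5$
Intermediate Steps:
$b{\left(l \right)} = \frac{5}{2}$ ($b{\left(l \right)} = \left(- \frac{1}{2}\right) \left(-5\right) = \frac{5}{2}$)
$u = -15$ ($u = -3 + \frac{1}{3} \left(-36\right) = -3 - 12 = -15$)
$t = -116$ ($t = -5 - 111 = -116$)
$t u + b{\left(y \right)} = \left(-116\right) \left(-15\right) + \frac{5}{2} = 1740 + \frac{5}{2} = \frac{3485}{2}$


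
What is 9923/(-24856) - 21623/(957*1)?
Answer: -546957599/23787192 ≈ -22.994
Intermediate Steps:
9923/(-24856) - 21623/(957*1) = 9923*(-1/24856) - 21623/957 = -9923/24856 - 21623*1/957 = -9923/24856 - 21623/957 = -546957599/23787192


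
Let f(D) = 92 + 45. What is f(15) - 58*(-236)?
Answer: 13825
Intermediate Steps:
f(D) = 137
f(15) - 58*(-236) = 137 - 58*(-236) = 137 + 13688 = 13825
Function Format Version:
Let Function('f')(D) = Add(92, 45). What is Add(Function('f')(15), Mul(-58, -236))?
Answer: 13825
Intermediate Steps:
Function('f')(D) = 137
Add(Function('f')(15), Mul(-58, -236)) = Add(137, Mul(-58, -236)) = Add(137, 13688) = 13825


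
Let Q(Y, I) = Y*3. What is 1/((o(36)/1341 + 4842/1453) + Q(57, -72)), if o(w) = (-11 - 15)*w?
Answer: 216497/37591333 ≈ 0.0057592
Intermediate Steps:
o(w) = -26*w
Q(Y, I) = 3*Y
1/((o(36)/1341 + 4842/1453) + Q(57, -72)) = 1/((-26*36/1341 + 4842/1453) + 3*57) = 1/((-936*1/1341 + 4842*(1/1453)) + 171) = 1/((-104/149 + 4842/1453) + 171) = 1/(570346/216497 + 171) = 1/(37591333/216497) = 216497/37591333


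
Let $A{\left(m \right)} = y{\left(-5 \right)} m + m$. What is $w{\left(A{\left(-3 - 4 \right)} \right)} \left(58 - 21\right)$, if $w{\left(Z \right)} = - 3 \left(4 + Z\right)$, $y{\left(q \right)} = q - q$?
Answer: $333$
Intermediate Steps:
$y{\left(q \right)} = 0$
$A{\left(m \right)} = m$ ($A{\left(m \right)} = 0 m + m = 0 + m = m$)
$w{\left(Z \right)} = -12 - 3 Z$
$w{\left(A{\left(-3 - 4 \right)} \right)} \left(58 - 21\right) = \left(-12 - 3 \left(-3 - 4\right)\right) \left(58 - 21\right) = \left(-12 - -21\right) 37 = \left(-12 + 21\right) 37 = 9 \cdot 37 = 333$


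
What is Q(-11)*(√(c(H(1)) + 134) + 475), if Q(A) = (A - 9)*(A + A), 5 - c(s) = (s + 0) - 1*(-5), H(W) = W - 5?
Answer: 209000 + 440*√138 ≈ 2.1417e+5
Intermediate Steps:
H(W) = -5 + W
c(s) = -s (c(s) = 5 - ((s + 0) - 1*(-5)) = 5 - (s + 5) = 5 - (5 + s) = 5 + (-5 - s) = -s)
Q(A) = 2*A*(-9 + A) (Q(A) = (-9 + A)*(2*A) = 2*A*(-9 + A))
Q(-11)*(√(c(H(1)) + 134) + 475) = (2*(-11)*(-9 - 11))*(√(-(-5 + 1) + 134) + 475) = (2*(-11)*(-20))*(√(-1*(-4) + 134) + 475) = 440*(√(4 + 134) + 475) = 440*(√138 + 475) = 440*(475 + √138) = 209000 + 440*√138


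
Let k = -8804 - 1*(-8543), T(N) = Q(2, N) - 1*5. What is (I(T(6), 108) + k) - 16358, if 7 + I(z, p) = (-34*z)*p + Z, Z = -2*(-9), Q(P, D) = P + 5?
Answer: -23952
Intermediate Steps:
Q(P, D) = 5 + P
Z = 18
T(N) = 2 (T(N) = (5 + 2) - 1*5 = 7 - 5 = 2)
k = -261 (k = -8804 + 8543 = -261)
I(z, p) = 11 - 34*p*z (I(z, p) = -7 + ((-34*z)*p + 18) = -7 + (-34*p*z + 18) = -7 + (18 - 34*p*z) = 11 - 34*p*z)
(I(T(6), 108) + k) - 16358 = ((11 - 34*108*2) - 261) - 16358 = ((11 - 7344) - 261) - 16358 = (-7333 - 261) - 16358 = -7594 - 16358 = -23952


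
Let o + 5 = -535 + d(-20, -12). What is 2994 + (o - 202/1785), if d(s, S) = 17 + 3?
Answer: 4415888/1785 ≈ 2473.9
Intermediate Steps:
d(s, S) = 20
o = -520 (o = -5 + (-535 + 20) = -5 - 515 = -520)
2994 + (o - 202/1785) = 2994 + (-520 - 202/1785) = 2994 - 928402/1785 = 4415888/1785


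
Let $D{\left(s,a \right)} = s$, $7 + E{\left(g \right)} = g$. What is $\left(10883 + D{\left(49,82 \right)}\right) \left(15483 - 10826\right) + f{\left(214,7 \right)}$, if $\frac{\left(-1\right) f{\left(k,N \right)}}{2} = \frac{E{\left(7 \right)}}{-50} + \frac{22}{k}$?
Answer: $\frac{5447404646}{107} \approx 5.091 \cdot 10^{7}$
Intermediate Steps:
$E{\left(g \right)} = -7 + g$
$f{\left(k,N \right)} = - \frac{44}{k}$ ($f{\left(k,N \right)} = - 2 \left(\frac{-7 + 7}{-50} + \frac{22}{k}\right) = - 2 \left(0 \left(- \frac{1}{50}\right) + \frac{22}{k}\right) = - 2 \left(0 + \frac{22}{k}\right) = - 2 \frac{22}{k} = - \frac{44}{k}$)
$\left(10883 + D{\left(49,82 \right)}\right) \left(15483 - 10826\right) + f{\left(214,7 \right)} = \left(10883 + 49\right) \left(15483 - 10826\right) - \frac{44}{214} = 10932 \cdot 4657 - \frac{22}{107} = 50910324 - \frac{22}{107} = \frac{5447404646}{107}$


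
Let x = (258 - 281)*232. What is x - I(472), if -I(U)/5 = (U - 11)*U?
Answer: 1082624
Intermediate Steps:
I(U) = -5*U*(-11 + U) (I(U) = -5*(U - 11)*U = -5*(-11 + U)*U = -5*U*(-11 + U))
x = -5336 (x = -23*232 = -5336)
x - I(472) = -5336 - 5*472*(11 - 1*472) = -5336 - 5*472*(11 - 472) = -5336 - 5*472*(-461) = -5336 - 1*(-1087960) = -5336 + 1087960 = 1082624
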